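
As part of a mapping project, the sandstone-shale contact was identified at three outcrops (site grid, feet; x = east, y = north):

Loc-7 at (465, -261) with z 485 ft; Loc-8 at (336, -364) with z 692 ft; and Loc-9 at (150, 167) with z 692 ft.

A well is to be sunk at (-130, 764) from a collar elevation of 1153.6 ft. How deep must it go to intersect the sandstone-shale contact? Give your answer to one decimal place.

Two edge vectors: Loc-7→Loc-8 = (-129, -103, 207), Loc-7→Loc-9 = (-315, 428, 207).
Normal n = (Loc-7→Loc-8) × (Loc-7→Loc-9) = (-109917, -38502, -87657).
So ∂z/∂x = −n_x/n_z = −1.25394 and ∂z/∂y = −n_y/n_z = −0.43923.
Intercept c from Loc-7: 485 + 583.08 − 114.64 = 953.44.
At (-130, 764): z_contact = 163.01 − 335.58 + 953.44 = 780.88 ft.
Depth below ground = 1153.6 − 780.88 = 372.7 ft.

372.7 ft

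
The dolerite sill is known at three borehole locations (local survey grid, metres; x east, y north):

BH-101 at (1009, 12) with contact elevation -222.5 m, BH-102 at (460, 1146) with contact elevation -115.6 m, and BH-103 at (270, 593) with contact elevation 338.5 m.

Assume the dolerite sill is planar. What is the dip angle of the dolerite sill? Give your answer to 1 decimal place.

50.0°

Two edge vectors: BH-101→BH-102 = (-549, 1134, 106.9), BH-101→BH-103 = (-739, 581, 561).
Normal n = (BH-101→BH-102) × (BH-101→BH-103) = (574065.1, 228989.9, 519057).
So ∂z/∂x = −n_x/n_z = −1.10598 and ∂z/∂y = −n_y/n_z = −0.44117.
Gradient magnitude |∇z| = √(a² + b²) = √(1.22319 + 0.19463) = 1.19072.
True dip = arctan(1.19072) = 50.0°, dipping toward ENE (azimuth ≈ 068°).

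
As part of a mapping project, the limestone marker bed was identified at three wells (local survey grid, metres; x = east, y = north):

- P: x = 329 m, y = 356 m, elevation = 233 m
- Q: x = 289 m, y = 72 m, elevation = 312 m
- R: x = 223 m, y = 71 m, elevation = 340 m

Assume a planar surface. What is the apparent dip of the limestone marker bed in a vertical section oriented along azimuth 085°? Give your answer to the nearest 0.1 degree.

Two edge vectors: P→Q = (-40, -284, 79), P→R = (-106, -285, 107).
Normal n = (P→Q) × (P→R) = (-7873, -4094, -18704).
So ∂z/∂x = −n_x/n_z = −0.42093 and ∂z/∂y = −n_y/n_z = −0.21888.
Unit vector along 085° is (sin 85°, cos 85°) = (0.9962, 0.0872).
Slope in that direction = a·(0.9962) + b·(0.0872) = −0.43840.
Apparent dip = arctan|0.43840| = 23.7° (true dip is 25.4°, so apparent ≤ true as expected).

23.7°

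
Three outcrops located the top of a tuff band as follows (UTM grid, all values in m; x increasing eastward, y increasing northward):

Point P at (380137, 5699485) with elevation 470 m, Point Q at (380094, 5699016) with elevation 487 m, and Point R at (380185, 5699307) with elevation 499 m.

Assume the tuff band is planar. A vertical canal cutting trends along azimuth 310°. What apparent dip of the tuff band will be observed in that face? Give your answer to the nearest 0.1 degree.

Two edge vectors: Point P→Point Q = (-43, -469, 17), Point P→Point R = (48, -178, 29).
Normal n = (Point P→Point Q) × (Point P→Point R) = (-10575, 2063, 30166).
So ∂z/∂x = −n_x/n_z = 0.35056 and ∂z/∂y = −n_y/n_z = −0.06839.
Unit vector along 310° is (sin 310°, cos 310°) = (-0.7660, 0.6428).
Slope in that direction = a·(-0.7660) + b·(0.6428) = −0.31250.
Apparent dip = arctan|0.31250| = 17.4° (true dip is 19.7°, so apparent ≤ true as expected).

17.4°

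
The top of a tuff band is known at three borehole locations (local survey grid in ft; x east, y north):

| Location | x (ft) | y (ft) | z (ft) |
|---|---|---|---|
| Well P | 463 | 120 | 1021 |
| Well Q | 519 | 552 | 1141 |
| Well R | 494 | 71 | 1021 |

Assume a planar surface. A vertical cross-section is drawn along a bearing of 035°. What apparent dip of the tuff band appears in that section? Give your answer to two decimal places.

21.70°

Two edge vectors: Well P→Well Q = (56, 432, 120), Well P→Well R = (31, -49, 0).
Normal n = (Well P→Well Q) × (Well P→Well R) = (5880, 3720, -16136).
So ∂z/∂x = −n_x/n_z = 0.36440 and ∂z/∂y = −n_y/n_z = 0.23054.
Unit vector along 035° is (sin 35°, cos 35°) = (0.5736, 0.8192).
Slope in that direction = a·(0.5736) + b·(0.8192) = 0.39786.
Apparent dip = arctan|0.39786| = 21.70° (true dip is 23.3°, so apparent ≤ true as expected).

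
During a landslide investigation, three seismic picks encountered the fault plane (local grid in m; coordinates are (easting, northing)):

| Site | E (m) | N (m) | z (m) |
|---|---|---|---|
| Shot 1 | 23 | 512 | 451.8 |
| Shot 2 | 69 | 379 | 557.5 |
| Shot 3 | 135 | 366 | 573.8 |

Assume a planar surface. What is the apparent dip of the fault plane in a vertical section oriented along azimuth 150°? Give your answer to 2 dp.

35.29°

Let the plane be z = a·E + b·N + c.
Shot 2−Shot 1: 46a − 133b = 105.7;  Shot 3−Shot 1: 112a − 146b = 122.
Solving gives a = 0.09704, b = −0.76117.
Unit vector along 150° is (sin 150°, cos 150°) = (0.5000, -0.8660).
Slope in that direction = a·(0.5000) + b·(-0.8660) = 0.70772.
Apparent dip = arctan|0.70772| = 35.29° (true dip is 37.5°, so apparent ≤ true as expected).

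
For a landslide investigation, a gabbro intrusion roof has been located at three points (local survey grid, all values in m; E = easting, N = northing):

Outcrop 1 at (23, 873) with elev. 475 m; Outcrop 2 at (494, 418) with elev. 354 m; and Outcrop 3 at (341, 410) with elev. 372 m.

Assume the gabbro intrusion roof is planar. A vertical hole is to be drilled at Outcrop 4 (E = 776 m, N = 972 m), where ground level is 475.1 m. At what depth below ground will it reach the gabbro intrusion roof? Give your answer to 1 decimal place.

80.5 m

Two edge vectors: Outcrop 1→Outcrop 2 = (471, -455, -121), Outcrop 1→Outcrop 3 = (318, -463, -103).
Normal n = (Outcrop 1→Outcrop 2) × (Outcrop 1→Outcrop 3) = (-9158, 10035, -73383).
So ∂z/∂E = −n_x/n_z = −0.12480 and ∂z/∂N = −n_y/n_z = 0.13675.
Intercept c from Outcrop 1: 475 + 2.87 − 119.38 = 358.49.
At (776, 972): z_contact = −96.84 + 132.92 + 358.49 = 394.57 m.
Depth below ground = 475.1 − 394.57 = 80.5 m.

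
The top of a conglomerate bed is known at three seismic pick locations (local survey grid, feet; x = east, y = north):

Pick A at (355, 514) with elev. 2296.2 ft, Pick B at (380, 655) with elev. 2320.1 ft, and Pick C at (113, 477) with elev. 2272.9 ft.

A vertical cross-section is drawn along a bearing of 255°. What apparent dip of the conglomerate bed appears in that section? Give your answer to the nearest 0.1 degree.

6.3°

Two edge vectors: Pick A→Pick B = (25, 141, 23.9), Pick A→Pick C = (-242, -37, -23.3).
Normal n = (Pick A→Pick B) × (Pick A→Pick C) = (-2401, -5201.3, 33197).
So ∂z/∂x = −n_x/n_z = 0.07233 and ∂z/∂y = −n_y/n_z = 0.15668.
Unit vector along 255° is (sin 255°, cos 255°) = (-0.9659, -0.2588).
Slope in that direction = a·(-0.9659) + b·(-0.2588) = −0.11041.
Apparent dip = arctan|0.11041| = 6.3° (true dip is 9.8°, so apparent ≤ true as expected).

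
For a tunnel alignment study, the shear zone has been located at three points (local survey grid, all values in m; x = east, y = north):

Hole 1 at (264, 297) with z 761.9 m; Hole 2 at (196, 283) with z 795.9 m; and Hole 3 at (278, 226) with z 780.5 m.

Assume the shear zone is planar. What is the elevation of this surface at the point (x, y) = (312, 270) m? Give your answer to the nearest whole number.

Two edge vectors: Hole 1→Hole 2 = (-68, -14, 34), Hole 1→Hole 3 = (14, -71, 18.6).
Normal n = (Hole 1→Hole 2) × (Hole 1→Hole 3) = (2153.6, 1740.8, 5024).
So ∂z/∂x = −n_x/n_z = −0.42866 and ∂z/∂y = −n_y/n_z = −0.34650.
Intercept c from Hole 1: 761.9 + 113.17 + 102.91 = 977.98.
At (312, 270): z = −133.7 − 93.6 + 977.98 = 750.7 m.

751 m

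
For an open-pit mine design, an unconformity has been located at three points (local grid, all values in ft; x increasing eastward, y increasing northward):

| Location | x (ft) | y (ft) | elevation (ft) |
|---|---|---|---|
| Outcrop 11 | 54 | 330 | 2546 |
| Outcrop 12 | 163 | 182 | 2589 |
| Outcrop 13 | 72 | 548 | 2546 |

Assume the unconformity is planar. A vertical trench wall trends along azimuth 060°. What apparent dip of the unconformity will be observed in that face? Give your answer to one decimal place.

Let the plane be z = a·x + b·y + c.
Outcrop 12−Outcrop 11: 109a − 148b = 43;  Outcrop 13−Outcrop 11: 18a + 218b = 0.
Solving gives a = 0.35473, b = −0.02929.
Unit vector along 060° is (sin 60°, cos 60°) = (0.8660, 0.5000).
Slope in that direction = a·(0.8660) + b·(0.5000) = 0.29256.
Apparent dip = arctan|0.29256| = 16.3° (true dip is 19.6°, so apparent ≤ true as expected).

16.3°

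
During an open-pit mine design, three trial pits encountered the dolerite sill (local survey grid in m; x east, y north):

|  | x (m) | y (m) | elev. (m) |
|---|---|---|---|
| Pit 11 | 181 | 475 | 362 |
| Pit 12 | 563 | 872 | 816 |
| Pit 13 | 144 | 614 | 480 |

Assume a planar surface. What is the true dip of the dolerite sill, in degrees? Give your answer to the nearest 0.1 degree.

Let the plane be z = a·x + b·y + c.
Pit 12−Pit 11: 382a + 397b = 454;  Pit 13−Pit 11: −37a + 139b = 118.
Solving gives a = 0.23987, b = 0.91277.
Gradient magnitude |∇z| = √(a² + b²) = √(0.05754 + 0.83315) = 0.94376.
True dip = arctan(0.94376) = 43.3°, dipping toward SSW (azimuth ≈ 195°).

43.3°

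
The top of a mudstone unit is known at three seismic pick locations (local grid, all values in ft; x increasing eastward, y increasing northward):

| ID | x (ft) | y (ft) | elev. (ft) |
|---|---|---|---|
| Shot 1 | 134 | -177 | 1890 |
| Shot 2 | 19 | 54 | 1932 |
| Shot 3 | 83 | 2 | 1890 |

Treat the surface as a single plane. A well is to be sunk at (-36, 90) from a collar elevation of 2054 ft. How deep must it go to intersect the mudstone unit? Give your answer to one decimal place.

Two edge vectors: Shot 1→Shot 2 = (-115, 231, 42), Shot 1→Shot 3 = (-51, 179, 0).
Normal n = (Shot 1→Shot 2) × (Shot 1→Shot 3) = (-7518, -2142, -8804).
So ∂z/∂x = −n_x/n_z = −0.85393 and ∂z/∂y = −n_y/n_z = −0.24330.
Intercept c from Shot 1: 1890 + 114.43 − 43.06 = 1961.36.
At (-36, 90): z_contact = 30.74 − 21.90 + 1961.36 = 1970.21 ft.
Depth below ground = 2054 − 1970.21 = 83.8 ft.

83.8 ft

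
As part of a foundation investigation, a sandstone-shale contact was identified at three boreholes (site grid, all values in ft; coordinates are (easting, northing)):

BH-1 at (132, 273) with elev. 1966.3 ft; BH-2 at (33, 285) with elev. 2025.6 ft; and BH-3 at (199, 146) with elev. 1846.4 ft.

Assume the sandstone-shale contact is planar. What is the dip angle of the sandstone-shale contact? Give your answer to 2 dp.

40.28°

Let the plane be z = a·E + b·N + c.
BH-2−BH-1: −99a + 12b = 59.3;  BH-3−BH-1: 67a − 127b = −119.9.
Solving gives a = −0.51766, b = 0.67100.
Gradient magnitude |∇z| = √(a² + b²) = √(0.26797 + 0.45024) = 0.84747.
True dip = arctan(0.84747) = 40.28°, dipping toward SE (azimuth ≈ 142°).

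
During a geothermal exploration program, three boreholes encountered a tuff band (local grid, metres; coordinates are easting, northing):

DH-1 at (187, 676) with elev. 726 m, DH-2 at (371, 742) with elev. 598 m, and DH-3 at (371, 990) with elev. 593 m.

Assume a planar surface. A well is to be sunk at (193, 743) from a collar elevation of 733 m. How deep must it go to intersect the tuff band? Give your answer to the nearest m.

12 m

Two edge vectors: DH-1→DH-2 = (184, 66, -128), DH-1→DH-3 = (184, 314, -133).
Normal n = (DH-1→DH-2) × (DH-1→DH-3) = (31414, 920, 45632).
So ∂z/∂easting = −n_x/n_z = −0.68842 and ∂z/∂northing = −n_y/n_z = −0.02016.
Intercept c from DH-1: 726 + 128.73 + 13.63 = 868.36.
At (193, 743): z_contact = −132.9 − 15.0 + 868.36 = 720.5 m.
Depth below ground = 733 − 720.5 = 12 m.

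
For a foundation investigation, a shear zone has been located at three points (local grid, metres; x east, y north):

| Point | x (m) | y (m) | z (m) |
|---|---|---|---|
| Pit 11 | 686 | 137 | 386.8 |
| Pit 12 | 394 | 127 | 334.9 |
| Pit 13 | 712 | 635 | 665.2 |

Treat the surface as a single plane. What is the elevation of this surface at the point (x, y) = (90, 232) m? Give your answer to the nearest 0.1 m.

344.4 m

Let the plane be z = a·x + b·y + c.
Pit 12−Pit 11: −292a − 10b = −51.9;  Pit 13−Pit 11: 26a + 498b = 278.4.
Solving gives a = 0.15888, b = 0.55074.
Then c = 386.8 − a·686 − b·137 = 202.36.
At (90, 232): z = 14.3 + 127.8 + 202.36 = 344.4 m.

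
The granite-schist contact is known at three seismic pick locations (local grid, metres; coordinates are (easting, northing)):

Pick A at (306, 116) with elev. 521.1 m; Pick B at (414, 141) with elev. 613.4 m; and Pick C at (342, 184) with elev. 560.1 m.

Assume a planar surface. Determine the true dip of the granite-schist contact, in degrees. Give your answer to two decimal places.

Two edge vectors: Pick A→Pick B = (108, 25, 92.3), Pick A→Pick C = (36, 68, 39).
Normal n = (Pick A→Pick B) × (Pick A→Pick C) = (-5301.4, -889.2, 6444).
So ∂z/∂E = −n_x/n_z = 0.82269 and ∂z/∂N = −n_y/n_z = 0.13799.
Gradient magnitude |∇z| = √(a² + b²) = √(0.67682 + 0.01904) = 0.83418.
True dip = arctan(0.83418) = 39.83°, dipping toward W (azimuth ≈ 260°).

39.83°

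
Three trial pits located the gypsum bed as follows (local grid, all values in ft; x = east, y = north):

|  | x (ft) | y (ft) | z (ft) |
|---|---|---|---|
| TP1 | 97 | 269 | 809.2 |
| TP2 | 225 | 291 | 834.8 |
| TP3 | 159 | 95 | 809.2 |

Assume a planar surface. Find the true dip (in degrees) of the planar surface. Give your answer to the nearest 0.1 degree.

Two edge vectors: TP1→TP2 = (128, 22, 25.6), TP1→TP3 = (62, -174, 0).
Normal n = (TP1→TP2) × (TP1→TP3) = (4454.4, 1587.2, -23636).
So ∂z/∂x = −n_x/n_z = 0.18846 and ∂z/∂y = −n_y/n_z = 0.06715.
Gradient magnitude |∇z| = √(a² + b²) = √(0.03552 + 0.00451) = 0.20006.
True dip = arctan(0.20006) = 11.3°, dipping toward WSW (azimuth ≈ 250°).

11.3°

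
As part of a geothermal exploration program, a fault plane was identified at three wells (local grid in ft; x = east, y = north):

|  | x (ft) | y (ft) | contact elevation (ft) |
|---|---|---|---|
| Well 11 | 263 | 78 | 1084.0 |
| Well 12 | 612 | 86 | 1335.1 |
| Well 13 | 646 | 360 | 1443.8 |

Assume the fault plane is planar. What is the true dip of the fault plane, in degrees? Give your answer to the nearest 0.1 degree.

Two edge vectors: Well 11→Well 12 = (349, 8, 251.1), Well 11→Well 13 = (383, 282, 359.8).
Normal n = (Well 11→Well 12) × (Well 11→Well 13) = (-67931.8, -29398.9, 95354).
So ∂z/∂x = −n_x/n_z = 0.71242 and ∂z/∂y = −n_y/n_z = 0.30831.
Gradient magnitude |∇z| = √(a² + b²) = √(0.50754 + 0.09506) = 0.77627.
True dip = arctan(0.77627) = 37.8°, dipping toward WSW (azimuth ≈ 247°).

37.8°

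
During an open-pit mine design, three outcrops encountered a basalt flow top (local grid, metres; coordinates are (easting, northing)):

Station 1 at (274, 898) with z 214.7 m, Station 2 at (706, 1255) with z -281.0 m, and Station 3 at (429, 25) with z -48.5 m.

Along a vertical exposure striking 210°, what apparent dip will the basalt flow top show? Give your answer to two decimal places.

Let the plane be z = a·E + b·N + c.
Station 2−Station 1: 432a + 357b = −495.7;  Station 3−Station 1: 155a − 873b = −263.2.
Solving gives a = −1.21790, b = 0.08525.
Unit vector along 210° is (sin 210°, cos 210°) = (-0.5000, -0.8660).
Slope in that direction = a·(-0.5000) + b·(-0.8660) = 0.53512.
Apparent dip = arctan|0.53512| = 28.15° (true dip is 50.7°, so apparent ≤ true as expected).

28.15°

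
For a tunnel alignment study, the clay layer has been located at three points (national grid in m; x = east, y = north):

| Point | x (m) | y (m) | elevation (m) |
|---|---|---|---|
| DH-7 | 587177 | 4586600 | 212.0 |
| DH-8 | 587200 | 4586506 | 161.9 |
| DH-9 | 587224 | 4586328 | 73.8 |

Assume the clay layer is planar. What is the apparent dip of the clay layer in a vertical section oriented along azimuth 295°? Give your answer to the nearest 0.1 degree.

26.7°

Two edge vectors: DH-7→DH-8 = (23, -94, -50.1), DH-7→DH-9 = (47, -272, -138.2).
Normal n = (DH-7→DH-8) × (DH-7→DH-9) = (-636.4, 823.9, -1838).
So ∂z/∂x = −n_x/n_z = −0.34625 and ∂z/∂y = −n_y/n_z = 0.44826.
Unit vector along 295° is (sin 295°, cos 295°) = (-0.9063, 0.4226).
Slope in that direction = a·(-0.9063) + b·(0.4226) = 0.50325.
Apparent dip = arctan|0.50325| = 26.7° (true dip is 29.5°, so apparent ≤ true as expected).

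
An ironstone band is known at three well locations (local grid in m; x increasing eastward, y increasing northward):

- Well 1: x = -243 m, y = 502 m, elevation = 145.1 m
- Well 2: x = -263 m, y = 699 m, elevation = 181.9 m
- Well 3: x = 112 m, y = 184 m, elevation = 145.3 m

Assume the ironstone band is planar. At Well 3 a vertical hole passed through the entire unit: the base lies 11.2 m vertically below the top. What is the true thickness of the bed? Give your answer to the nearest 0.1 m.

Two edge vectors: Well 1→Well 2 = (-20, 197, 36.8), Well 1→Well 3 = (355, -318, 0.2).
Normal n = (Well 1→Well 2) × (Well 1→Well 3) = (11741.8, 13068, -63575).
So ∂z/∂x = −n_x/n_z = 0.18469 and ∂z/∂y = −n_y/n_z = 0.20555.
|∇z| = √(a²+b²) = 0.27634, so dip δ = arctan(0.27634) = 15.45°.
True thickness = vertical thickness × cos δ = 11.2 × cos 15.45° = 10.8 m.

10.8 m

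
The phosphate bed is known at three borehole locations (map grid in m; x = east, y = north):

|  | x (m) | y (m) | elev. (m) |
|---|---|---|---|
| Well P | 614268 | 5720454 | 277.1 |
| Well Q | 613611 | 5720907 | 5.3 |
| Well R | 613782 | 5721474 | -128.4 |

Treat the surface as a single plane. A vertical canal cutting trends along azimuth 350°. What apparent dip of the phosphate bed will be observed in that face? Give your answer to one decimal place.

18.3°

Two edge vectors: Well P→Well Q = (-657, 453, -271.8), Well P→Well R = (-486, 1020, -405.5).
Normal n = (Well P→Well Q) × (Well P→Well R) = (93544.5, -134318.7, -449982).
So ∂z/∂x = −n_x/n_z = 0.20788 and ∂z/∂y = −n_y/n_z = −0.29850.
Unit vector along 350° is (sin 350°, cos 350°) = (-0.1736, 0.9848).
Slope in that direction = a·(-0.1736) + b·(0.9848) = −0.33006.
Apparent dip = arctan|0.33006| = 18.3° (true dip is 20.0°, so apparent ≤ true as expected).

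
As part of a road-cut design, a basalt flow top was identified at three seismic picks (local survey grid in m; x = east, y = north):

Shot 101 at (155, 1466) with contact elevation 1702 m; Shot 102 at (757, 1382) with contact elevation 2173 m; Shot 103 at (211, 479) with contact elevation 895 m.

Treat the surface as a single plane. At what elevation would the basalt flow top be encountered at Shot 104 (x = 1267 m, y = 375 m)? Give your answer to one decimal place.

1758.9 m

Let the plane be z = a·x + b·y + c.
Shot 102−Shot 101: 602a − 84b = 471;  Shot 103−Shot 101: 56a − 987b = −807.
Solving gives a = 0.903634, b = 0.868899.
Then c = 1702 − a·155 − b·1466 = 288.13.
At (1267, 375): z = 1144.9 + 325.8 + 288.13 = 1758.9 m.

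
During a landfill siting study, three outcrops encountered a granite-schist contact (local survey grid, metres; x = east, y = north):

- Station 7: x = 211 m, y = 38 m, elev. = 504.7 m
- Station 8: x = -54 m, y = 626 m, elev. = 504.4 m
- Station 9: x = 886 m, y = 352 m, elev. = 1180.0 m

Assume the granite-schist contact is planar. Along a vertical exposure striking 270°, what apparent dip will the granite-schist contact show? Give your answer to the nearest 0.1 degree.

39.6°

Two edge vectors: Station 7→Station 8 = (-265, 588, -0.3), Station 7→Station 9 = (675, 314, 675.3).
Normal n = (Station 7→Station 8) × (Station 7→Station 9) = (397170.6, 178752, -480110).
So ∂z/∂x = −n_x/n_z = 0.82725 and ∂z/∂y = −n_y/n_z = 0.37231.
Unit vector along 270° is (sin 270°, cos 270°) = (-1.0000, -0.0000).
Slope in that direction = a·(-1.0000) + b·(-0.0000) = −0.82725.
Apparent dip = arctan|0.82725| = 39.6° (true dip is 42.2°, so apparent ≤ true as expected).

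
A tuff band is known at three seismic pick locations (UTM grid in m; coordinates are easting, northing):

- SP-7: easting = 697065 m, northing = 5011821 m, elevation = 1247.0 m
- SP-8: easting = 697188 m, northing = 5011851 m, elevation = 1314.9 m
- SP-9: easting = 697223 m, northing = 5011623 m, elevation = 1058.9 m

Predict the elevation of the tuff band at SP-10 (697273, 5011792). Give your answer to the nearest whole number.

1269 m

Let the plane be z = a·easting + b·northing + c.
SP-8−SP-7: 123a + 30b = 67.9;  SP-9−SP-7: 158a − 198b = −188.1.
Solving gives a = 0.26813776, b = 1.16396852.
Then c = 1247 − a·697065 − b·5011821 = −6019264.30.
At (697273, 5011792): z = 186965.2 + 5833568.1 − 6019264.30 = 1269.0 m.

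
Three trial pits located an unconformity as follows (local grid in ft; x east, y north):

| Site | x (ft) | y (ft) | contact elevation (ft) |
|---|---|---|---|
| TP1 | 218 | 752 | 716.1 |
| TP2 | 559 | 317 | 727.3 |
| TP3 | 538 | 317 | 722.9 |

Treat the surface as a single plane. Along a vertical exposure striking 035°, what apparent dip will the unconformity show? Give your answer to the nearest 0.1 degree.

13.2°

Two edge vectors: TP1→TP2 = (341, -435, 11.2), TP1→TP3 = (320, -435, 6.8).
Normal n = (TP1→TP2) × (TP1→TP3) = (1914, 1265.2, -9135).
So ∂z/∂x = −n_x/n_z = 0.20952 and ∂z/∂y = −n_y/n_z = 0.13850.
Unit vector along 035° is (sin 35°, cos 35°) = (0.5736, 0.8192).
Slope in that direction = a·(0.5736) + b·(0.8192) = 0.23363.
Apparent dip = arctan|0.23363| = 13.2° (true dip is 14.1°, so apparent ≤ true as expected).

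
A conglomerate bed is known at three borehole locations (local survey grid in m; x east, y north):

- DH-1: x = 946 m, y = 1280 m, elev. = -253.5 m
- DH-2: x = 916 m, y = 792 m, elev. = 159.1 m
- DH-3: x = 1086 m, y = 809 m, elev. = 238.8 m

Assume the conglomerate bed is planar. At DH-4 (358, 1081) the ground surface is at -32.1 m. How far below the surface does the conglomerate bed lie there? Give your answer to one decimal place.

373.7 m

Let the plane be z = a·x + b·y + c.
DH-2−DH-1: −30a − 488b = 412.6;  DH-3−DH-1: 140a − 471b = 492.3.
Solving gives a = 0.556796, b = −0.879721.
Then c = -253.5 − a·946 − b·1280 = 345.81.
At (358, 1081): z_contact = 199.33 − 950.98 + 345.81 = -405.83 m.
Depth below ground = -32.1 − (-405.83) = 373.7 m.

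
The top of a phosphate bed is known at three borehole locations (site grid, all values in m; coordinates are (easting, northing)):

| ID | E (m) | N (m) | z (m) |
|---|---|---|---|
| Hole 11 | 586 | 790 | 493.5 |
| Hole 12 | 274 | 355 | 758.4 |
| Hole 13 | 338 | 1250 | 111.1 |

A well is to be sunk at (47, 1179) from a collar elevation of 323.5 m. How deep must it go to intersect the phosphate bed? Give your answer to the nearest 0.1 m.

Let the plane be z = a·E + b·N + c.
Hole 12−Hole 11: −312a − 435b = 264.9;  Hole 13−Hole 11: −248a + 460b = −382.4.
Solving gives a = 0.176969, b = −0.735895.
Then c = 493.5 − a·586 − b·790 = 971.15.
At (47, 1179): z_contact = 8.32 − 867.62 + 971.15 = 111.85 m.
Depth below ground = 323.5 − 111.85 = 211.6 m.

211.6 m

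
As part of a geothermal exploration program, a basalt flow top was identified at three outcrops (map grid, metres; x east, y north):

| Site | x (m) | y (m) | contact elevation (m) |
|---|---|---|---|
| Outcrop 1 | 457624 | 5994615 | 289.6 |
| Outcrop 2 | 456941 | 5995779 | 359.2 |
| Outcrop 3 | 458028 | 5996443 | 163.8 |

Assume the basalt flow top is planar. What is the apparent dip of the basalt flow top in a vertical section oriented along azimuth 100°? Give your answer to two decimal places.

Let the plane be z = a·x + b·y + c.
Outcrop 2−Outcrop 1: −683a + 1164b = 69.6;  Outcrop 3−Outcrop 1: 404a + 1828b = −125.8.
Solving gives a = −0.15922, b = −0.03363.
Unit vector along 100° is (sin 100°, cos 100°) = (0.9848, -0.1736).
Slope in that direction = a·(0.9848) + b·(-0.1736) = −0.15096.
Apparent dip = arctan|0.15096| = 8.58° (true dip is 9.2°, so apparent ≤ true as expected).

8.58°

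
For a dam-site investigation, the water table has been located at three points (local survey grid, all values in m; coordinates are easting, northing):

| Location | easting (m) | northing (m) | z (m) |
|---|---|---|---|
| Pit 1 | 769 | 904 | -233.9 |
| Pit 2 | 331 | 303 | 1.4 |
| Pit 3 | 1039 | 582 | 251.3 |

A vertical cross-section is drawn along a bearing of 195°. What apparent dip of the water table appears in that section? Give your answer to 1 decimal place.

Two edge vectors: Pit 1→Pit 2 = (-438, -601, 235.3), Pit 1→Pit 3 = (270, -322, 485.2).
Normal n = (Pit 1→Pit 2) × (Pit 1→Pit 3) = (-215838.6, 276048.6, 303306).
So ∂z/∂easting = −n_x/n_z = 0.71162 and ∂z/∂northing = −n_y/n_z = −0.91013.
Unit vector along 195° is (sin 195°, cos 195°) = (-0.2588, -0.9659).
Slope in that direction = a·(-0.2588) + b·(-0.9659) = 0.69494.
Apparent dip = arctan|0.69494| = 34.8° (true dip is 49.1°, so apparent ≤ true as expected).

34.8°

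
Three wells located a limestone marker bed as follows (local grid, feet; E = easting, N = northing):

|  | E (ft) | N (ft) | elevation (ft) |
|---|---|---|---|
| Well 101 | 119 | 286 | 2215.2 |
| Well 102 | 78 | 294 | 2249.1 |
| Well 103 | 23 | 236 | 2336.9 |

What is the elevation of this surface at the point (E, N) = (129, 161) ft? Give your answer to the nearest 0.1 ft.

Two edge vectors: Well 101→Well 102 = (-41, 8, 33.9), Well 101→Well 103 = (-96, -50, 121.7).
Normal n = (Well 101→Well 102) × (Well 101→Well 103) = (2668.6, 1735.3, 2818).
So ∂z/∂E = −n_x/n_z = −0.94698 and ∂z/∂N = −n_y/n_z = −0.61579.
Intercept c from Well 101: 2215.2 + 112.69 + 176.12 = 2504.01.
At (129, 161): z = −122.2 − 99.1 + 2504.01 = 2282.7 ft.

2282.7 ft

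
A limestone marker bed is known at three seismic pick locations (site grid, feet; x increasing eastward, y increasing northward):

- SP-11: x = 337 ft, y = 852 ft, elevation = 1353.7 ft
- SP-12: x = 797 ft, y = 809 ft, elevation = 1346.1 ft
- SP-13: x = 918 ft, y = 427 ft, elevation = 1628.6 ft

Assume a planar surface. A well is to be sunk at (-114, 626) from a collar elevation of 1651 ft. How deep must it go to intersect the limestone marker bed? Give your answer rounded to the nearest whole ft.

Two edge vectors: SP-11→SP-12 = (460, -43, -7.6), SP-11→SP-13 = (581, -425, 274.9).
Normal n = (SP-11→SP-12) × (SP-11→SP-13) = (-15050.7, -130869.6, -170517).
So ∂z/∂x = −n_x/n_z = −0.08827 and ∂z/∂y = −n_y/n_z = −0.76749.
Intercept c from SP-11: 1353.7 + 29.75 + 653.90 = 2037.34.
At (-114, 626): z_contact = 10.1 − 480.4 + 2037.34 = 1567.0 ft.
Depth below ground = 1651 − 1567.0 = 84 ft.

84 ft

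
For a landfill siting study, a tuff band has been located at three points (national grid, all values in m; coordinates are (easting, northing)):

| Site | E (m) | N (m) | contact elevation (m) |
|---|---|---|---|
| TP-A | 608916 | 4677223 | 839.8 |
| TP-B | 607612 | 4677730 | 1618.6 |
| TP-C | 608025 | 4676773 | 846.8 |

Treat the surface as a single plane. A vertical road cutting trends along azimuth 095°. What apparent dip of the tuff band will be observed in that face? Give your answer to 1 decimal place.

21.7°

Two edge vectors: TP-A→TP-B = (-1304, 507, 778.8), TP-A→TP-C = (-891, -450, 7).
Normal n = (TP-A→TP-B) × (TP-A→TP-C) = (354009, -684782.8, 1038537).
So ∂z/∂E = −n_x/n_z = −0.34087 and ∂z/∂N = −n_y/n_z = 0.65937.
Unit vector along 095° is (sin 95°, cos 95°) = (0.9962, -0.0872).
Slope in that direction = a·(0.9962) + b·(-0.0872) = −0.39704.
Apparent dip = arctan|0.39704| = 21.7° (true dip is 36.6°, so apparent ≤ true as expected).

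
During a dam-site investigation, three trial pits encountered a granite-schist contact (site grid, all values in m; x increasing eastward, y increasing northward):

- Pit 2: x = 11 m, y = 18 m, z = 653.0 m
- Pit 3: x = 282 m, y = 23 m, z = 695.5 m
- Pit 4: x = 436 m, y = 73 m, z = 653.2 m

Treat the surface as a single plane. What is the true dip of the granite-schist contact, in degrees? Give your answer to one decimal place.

54.9°

Two edge vectors: Pit 2→Pit 3 = (271, 5, 42.5), Pit 2→Pit 4 = (425, 55, 0.2).
Normal n = (Pit 2→Pit 3) × (Pit 2→Pit 4) = (-2336.5, 18008.3, 12780).
So ∂z/∂x = −n_x/n_z = 0.18282 and ∂z/∂y = −n_y/n_z = −1.40910.
Gradient magnitude |∇z| = √(a² + b²) = √(0.03342 + 1.98556) = 1.42091.
True dip = arctan(1.42091) = 54.9°, dipping toward N (azimuth ≈ 353°).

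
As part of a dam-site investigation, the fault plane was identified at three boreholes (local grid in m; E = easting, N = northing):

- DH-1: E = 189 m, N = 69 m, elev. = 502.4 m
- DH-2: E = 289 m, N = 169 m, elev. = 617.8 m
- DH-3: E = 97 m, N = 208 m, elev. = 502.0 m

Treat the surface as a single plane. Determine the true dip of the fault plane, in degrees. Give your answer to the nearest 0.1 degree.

39.8°

Let the plane be z = a·E + b·N + c.
DH-2−DH-1: 100a + 100b = 115.4;  DH-3−DH-1: −92a + 139b = −0.4.
Solving gives a = 0.69613, b = 0.45787.
Gradient magnitude |∇z| = √(a² + b²) = √(0.48460 + 0.20965) = 0.83321.
True dip = arctan(0.83321) = 39.8°, dipping toward WSW (azimuth ≈ 237°).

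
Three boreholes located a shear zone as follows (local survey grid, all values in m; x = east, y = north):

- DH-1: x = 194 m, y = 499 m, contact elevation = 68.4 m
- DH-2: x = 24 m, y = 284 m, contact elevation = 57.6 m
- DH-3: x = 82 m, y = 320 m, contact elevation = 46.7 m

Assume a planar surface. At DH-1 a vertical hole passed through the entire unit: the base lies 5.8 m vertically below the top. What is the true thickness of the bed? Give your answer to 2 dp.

5.01 m

Let the plane be z = a·x + b·y + c.
DH-2−DH-1: −170a − 215b = −10.8;  DH-3−DH-1: −112a − 179b = −21.7.
Solving gives a = −0.43028, b = 0.39046.
|∇z| = √(a²+b²) = 0.58103, so dip δ = arctan(0.58103) = 30.16°.
True thickness = vertical thickness × cos δ = 5.8 × cos 30.16° = 5.01 m.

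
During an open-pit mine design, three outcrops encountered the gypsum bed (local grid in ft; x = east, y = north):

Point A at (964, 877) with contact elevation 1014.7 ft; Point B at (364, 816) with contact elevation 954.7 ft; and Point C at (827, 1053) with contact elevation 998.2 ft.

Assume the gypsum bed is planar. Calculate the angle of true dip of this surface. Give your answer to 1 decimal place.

5.9°

Two edge vectors: Point A→Point B = (-600, -61, -60), Point A→Point C = (-137, 176, -16.5).
Normal n = (Point A→Point B) × (Point A→Point C) = (11566.5, -1680, -113957).
So ∂z/∂x = −n_x/n_z = 0.10150 and ∂z/∂y = −n_y/n_z = −0.01474.
Gradient magnitude |∇z| = √(a² + b²) = √(0.01030 + 0.00022) = 0.10256.
True dip = arctan(0.10256) = 5.9°, dipping toward W (azimuth ≈ 278°).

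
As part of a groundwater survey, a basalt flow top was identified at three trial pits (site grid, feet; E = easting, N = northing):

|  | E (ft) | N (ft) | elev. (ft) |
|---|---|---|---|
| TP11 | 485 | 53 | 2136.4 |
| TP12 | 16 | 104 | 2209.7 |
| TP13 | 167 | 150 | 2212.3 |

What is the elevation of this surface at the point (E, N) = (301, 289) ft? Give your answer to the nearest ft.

2256 ft

Let the plane be z = a·E + b·N + c.
TP12−TP11: −469a + 51b = 73.3;  TP13−TP11: −318a + 97b = 75.9.
Solving gives a = −0.11065, b = 0.41973.
Then c = 2136.4 − a·485 − b·53 = 2167.82.
At (301, 289): z = −33.3 + 121.3 + 2167.82 = 2255.8 ft.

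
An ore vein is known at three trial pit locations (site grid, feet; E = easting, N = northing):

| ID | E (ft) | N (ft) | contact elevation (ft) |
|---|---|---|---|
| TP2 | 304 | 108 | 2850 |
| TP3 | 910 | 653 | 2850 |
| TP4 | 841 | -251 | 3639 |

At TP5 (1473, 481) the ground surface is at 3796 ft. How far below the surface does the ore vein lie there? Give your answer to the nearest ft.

Two edge vectors: TP2→TP3 = (606, 545, 0), TP2→TP4 = (537, -359, 789).
Normal n = (TP2→TP3) × (TP2→TP4) = (430005, -478134, -510219).
So ∂z/∂E = −n_x/n_z = 0.84279 and ∂z/∂N = −n_y/n_z = −0.93712.
Intercept c from TP2: 2850 − 256.21 + 101.21 = 2695.00.
At (1473, 481): z_contact = 1241.4 − 450.8 + 2695.00 = 3485.7 ft.
Depth below ground = 3796 − 3485.7 = 310 ft.

310 ft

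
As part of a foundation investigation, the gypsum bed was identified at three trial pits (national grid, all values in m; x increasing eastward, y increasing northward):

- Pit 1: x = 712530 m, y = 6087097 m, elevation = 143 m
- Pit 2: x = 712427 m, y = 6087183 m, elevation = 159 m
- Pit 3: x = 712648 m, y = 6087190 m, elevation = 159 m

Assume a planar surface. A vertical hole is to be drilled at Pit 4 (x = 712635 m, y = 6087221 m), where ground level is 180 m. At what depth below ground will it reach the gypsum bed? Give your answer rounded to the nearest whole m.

15 m

Let the plane be z = a·x + b·y + c.
Pit 2−Pit 1: −103a + 86b = 16;  Pit 3−Pit 1: 118a + 93b = 16.
Solving gives a = −0.00567750, b = 0.17924672.
Then c = 143 − a·712530 − b·6087097 = −1086903.77.
At (712635, 6087221): z_contact = −4046.0 + 1091114.4 − 1086903.77 = 164.6 m.
Depth below ground = 180 − 164.6 = 15 m.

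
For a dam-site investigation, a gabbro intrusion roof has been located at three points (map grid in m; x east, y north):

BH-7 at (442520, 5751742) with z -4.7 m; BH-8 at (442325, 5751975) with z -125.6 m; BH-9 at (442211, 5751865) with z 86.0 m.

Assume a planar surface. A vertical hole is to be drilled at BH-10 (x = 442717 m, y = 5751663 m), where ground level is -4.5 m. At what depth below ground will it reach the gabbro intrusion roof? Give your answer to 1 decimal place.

57.4 m

Let the plane be z = a·x + b·y + c.
BH-8−BH-7: −195a + 233b = −120.9;  BH-9−BH-7: −309a + 123b = 90.7.
Solving gives a = −0.749891694, b = −1.146475881.
Then c = -4.7 − a·442520 − b·5751742 = 6926070.85.
At (442717, 5751663): z_contact = −331989.80 − 6594142.91 + 6926070.85 = -61.86 m.
Depth below ground = -4.5 − (-61.86) = 57.4 m.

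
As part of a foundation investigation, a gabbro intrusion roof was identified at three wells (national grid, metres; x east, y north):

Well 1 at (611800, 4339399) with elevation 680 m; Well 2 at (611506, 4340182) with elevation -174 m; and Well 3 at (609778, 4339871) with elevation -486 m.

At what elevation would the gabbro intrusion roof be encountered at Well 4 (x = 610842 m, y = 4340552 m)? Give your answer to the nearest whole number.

Let the plane be z = a·x + b·y + c.
Well 2−Well 1: −294a + 783b = −854;  Well 3−Well 1: −2022a + 472b = −1166.
Solving gives a = 0.35299746, b = −0.95813378.
Then c = 680 − a·611800 − b·4339399 = 3942440.91.
At (610842, 4340552): z = 215625.7 − 4158829.5 + 3942440.91 = -762.9 m.

-763 m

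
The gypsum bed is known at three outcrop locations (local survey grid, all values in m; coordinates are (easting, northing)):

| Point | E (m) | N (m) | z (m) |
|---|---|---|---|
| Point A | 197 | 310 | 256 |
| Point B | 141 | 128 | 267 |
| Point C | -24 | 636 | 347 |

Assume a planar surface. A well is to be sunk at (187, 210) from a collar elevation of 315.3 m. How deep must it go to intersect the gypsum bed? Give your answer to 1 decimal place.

60.4 m

Let the plane be z = a·E + b·N + c.
Point B−Point A: −56a − 182b = 11;  Point C−Point A: −221a + 326b = 91.
Solving gives a = −0.34454, b = 0.04557.
Then c = 256 − a·197 − b·310 = 309.75.
At (187, 210): z_contact = −64.43 + 9.57 + 309.75 = 254.89 m.
Depth below ground = 315.3 − 254.89 = 60.4 m.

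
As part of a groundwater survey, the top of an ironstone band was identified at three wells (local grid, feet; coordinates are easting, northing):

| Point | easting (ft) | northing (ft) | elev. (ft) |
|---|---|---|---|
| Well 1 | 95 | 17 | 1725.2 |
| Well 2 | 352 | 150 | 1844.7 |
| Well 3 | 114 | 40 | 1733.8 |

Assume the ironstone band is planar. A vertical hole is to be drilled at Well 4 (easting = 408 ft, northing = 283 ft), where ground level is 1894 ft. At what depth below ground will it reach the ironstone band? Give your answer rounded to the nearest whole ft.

25 ft

Let the plane be z = a·easting + b·northing + c.
Well 2−Well 1: 257a + 133b = 119.5;  Well 3−Well 1: 19a + 23b = 8.6.
Solving gives a = 0.47420, b = −0.01782.
Then c = 1725.2 − a·95 − b·17 = 1680.45.
At (408, 283): z_contact = 193.5 − 5.0 + 1680.45 = 1868.9 ft.
Depth below ground = 1894 − 1868.9 = 25 ft.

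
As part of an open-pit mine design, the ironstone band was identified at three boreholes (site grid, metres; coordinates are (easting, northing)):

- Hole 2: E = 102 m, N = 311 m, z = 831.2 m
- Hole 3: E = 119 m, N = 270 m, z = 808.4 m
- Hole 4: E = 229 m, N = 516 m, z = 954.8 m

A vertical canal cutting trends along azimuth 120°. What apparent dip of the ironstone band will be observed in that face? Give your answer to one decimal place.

13.9°

Two edge vectors: Hole 2→Hole 3 = (17, -41, -22.8), Hole 2→Hole 4 = (127, 205, 123.6).
Normal n = (Hole 2→Hole 3) × (Hole 2→Hole 4) = (-393.6, -4996.8, 8692).
So ∂z/∂E = −n_x/n_z = 0.04528 and ∂z/∂N = −n_y/n_z = 0.57487.
Unit vector along 120° is (sin 120°, cos 120°) = (0.8660, -0.5000).
Slope in that direction = a·(0.8660) + b·(-0.5000) = −0.24822.
Apparent dip = arctan|0.24822| = 13.9° (true dip is 30.0°, so apparent ≤ true as expected).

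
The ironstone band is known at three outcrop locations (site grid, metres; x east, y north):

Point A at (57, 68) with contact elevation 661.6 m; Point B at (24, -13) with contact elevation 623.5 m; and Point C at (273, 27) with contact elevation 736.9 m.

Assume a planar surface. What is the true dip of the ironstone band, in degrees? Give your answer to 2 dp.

Let the plane be z = a·x + b·y + c.
Point B−Point A: −33a − 81b = −38.1;  Point C−Point A: 216a − 41b = 75.3.
Solving gives a = 0.40646, b = 0.30477.
Gradient magnitude |∇z| = √(a² + b²) = √(0.16521 + 0.09289) = 0.50803.
True dip = arctan(0.50803) = 26.93°, dipping toward SW (azimuth ≈ 233°).

26.93°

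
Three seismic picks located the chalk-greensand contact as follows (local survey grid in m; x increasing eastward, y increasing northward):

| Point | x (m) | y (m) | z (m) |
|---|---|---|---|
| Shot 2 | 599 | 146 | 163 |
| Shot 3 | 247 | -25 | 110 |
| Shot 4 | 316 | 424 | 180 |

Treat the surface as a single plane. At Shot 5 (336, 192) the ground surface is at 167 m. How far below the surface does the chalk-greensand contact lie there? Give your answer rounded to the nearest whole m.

19 m

Let the plane be z = a·x + b·y + c.
Shot 3−Shot 2: −352a − 171b = −53;  Shot 4−Shot 2: −283a + 278b = 17.
Solving gives a = 0.08087, b = 0.14347.
Then c = 163 − a·599 − b·146 = 93.61.
At (336, 192): z_contact = 27.2 + 27.5 + 93.61 = 148.3 m.
Depth below ground = 167 − 148.3 = 19 m.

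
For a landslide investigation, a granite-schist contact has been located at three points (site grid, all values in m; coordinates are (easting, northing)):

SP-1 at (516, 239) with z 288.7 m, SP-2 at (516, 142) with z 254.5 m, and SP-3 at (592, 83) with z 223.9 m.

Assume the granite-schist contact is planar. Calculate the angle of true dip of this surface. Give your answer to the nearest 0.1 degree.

Two edge vectors: SP-1→SP-2 = (0, -97, -34.2), SP-1→SP-3 = (76, -156, -64.8).
Normal n = (SP-1→SP-2) × (SP-1→SP-3) = (950.4, -2599.2, 7372).
So ∂z/∂E = −n_x/n_z = −0.12892 and ∂z/∂N = −n_y/n_z = 0.35258.
Gradient magnitude |∇z| = √(a² + b²) = √(0.01662 + 0.12431) = 0.37541.
True dip = arctan(0.37541) = 20.6°, dipping toward SSE (azimuth ≈ 160°).

20.6°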